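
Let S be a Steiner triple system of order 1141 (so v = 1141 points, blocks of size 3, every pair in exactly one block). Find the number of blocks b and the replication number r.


An STS(v) is a 2-(v, 3, 1) BIBD: block size k = 3, λ = 1.
Replication: r(k − 1) = λ(v − 1) ⇒ r·2 = 1141 − 1 = 1140 ⇒ r = 570.
Block count: bk = vr ⇒ b·3 = 1141·570 = 650370 ⇒ b = 216790.

r = 570, b = 216790.


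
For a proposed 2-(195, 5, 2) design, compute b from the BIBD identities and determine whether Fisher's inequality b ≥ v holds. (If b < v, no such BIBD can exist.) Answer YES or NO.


r = λ(v − 1)/(k − 1) = 2·194/4 = 97.
b = vr/k = 195·97/5 = 3783.
Fisher's inequality: b ≥ v ⇔ 3783 ≥ 195? YES.

YES


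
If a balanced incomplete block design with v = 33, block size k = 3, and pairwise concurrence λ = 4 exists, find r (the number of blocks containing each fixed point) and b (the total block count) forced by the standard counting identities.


Any 2-(v, k, λ) BIBD satisfies two necessary conditions:
  (i)  Each point sits in r blocks, and counting incidences through any fixed point gives r(k − 1) = λ(v − 1), so r = λ(v − 1)/(k − 1).
  (ii) Total incidences bk = vr, so b = vr/k.
Step 1: r = λ(v − 1)/(k − 1) = 4·(33 − 1)/(3 − 1) = 4·32/2 = 128/2 = 64.
Step 2: b = vr/k = 33·64/3 = 2112/3 = 704.
Check integrality: r = 64 ∈ Z ✓, b = 704 ∈ Z ✓.
(These identities are necessary conditions: they determine r and b for any design with these parameters, but do not by themselves prove that one exists.)

r = 64, b = 704.


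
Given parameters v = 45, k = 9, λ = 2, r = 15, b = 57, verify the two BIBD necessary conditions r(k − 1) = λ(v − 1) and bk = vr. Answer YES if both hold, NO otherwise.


Condition (i): r(k − 1) = 15·8 = 120; λ(v − 1) = 2·44 = 88. Match? NO.
Condition (ii): bk = 57·9 = 513; vr = 45·15 = 675. Match? NO.
Both conditions hold? NO.

NO


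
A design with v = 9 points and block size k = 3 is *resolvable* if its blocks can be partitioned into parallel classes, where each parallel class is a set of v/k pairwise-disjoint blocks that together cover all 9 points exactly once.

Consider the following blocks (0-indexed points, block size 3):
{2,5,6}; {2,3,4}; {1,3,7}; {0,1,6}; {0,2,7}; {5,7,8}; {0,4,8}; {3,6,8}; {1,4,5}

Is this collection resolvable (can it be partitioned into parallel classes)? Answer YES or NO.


v = 9, block size k = 3, number of blocks = 9.
For resolvability, blocks must partition into parallel classes of size v/k = 3.
Total blocks must therefore be a multiple of 3: 9 = 3·3 + 0 ⇒ divisible ✓.
Greedy packing gives 3 candidate class(es). Each should be a full parallel class (size 3, covers all 9 points).
  Class 1 (3 blocks): {2,5,6}; {1,3,7}; {0,4,8}. Points covered: [0, 1, 2, 3, 4, 5, 6, 7, 8].
  Class 2 (3 blocks): {2,3,4}; {0,1,6}; {5,7,8}. Points covered: [0, 1, 2, 3, 4, 5, 6, 7, 8].
  Class 3 (3 blocks): {0,2,7}; {3,6,8}; {1,4,5}. Points covered: [0, 1, 2, 3, 4, 5, 6, 7, 8].
All classes full (size 3)? YES. All classes cover every point? YES.
Resolvable? YES.

YES


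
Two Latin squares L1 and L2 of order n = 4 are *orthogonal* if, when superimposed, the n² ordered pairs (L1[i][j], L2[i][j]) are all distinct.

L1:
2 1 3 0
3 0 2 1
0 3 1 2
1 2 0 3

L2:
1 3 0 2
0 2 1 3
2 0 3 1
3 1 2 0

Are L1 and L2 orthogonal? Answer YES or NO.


Form the n² = 16 superimposed pairs (L1[i][j], L2[i][j]), row by row (rows and columns indexed from 0):
row 0: (2,1) (1,3) (3,0) (0,2)
row 1: (3,0) (0,2) (2,1) (1,3)
row 2: (0,2) (3,0) (1,3) (2,1)
row 3: (1,3) (2,1) (0,2) (3,0)
Orthogonality requires all 16 pairs distinct.
But the pair (3,0) repeats: cell (0,2) has L1 = 3, L2 = 0, and cell (1,0) has L1 = 3, L2 = 0.
A repeated pair means some other pair never occurs (only 4 distinct pairs out of 16), so the squares are not orthogonal.
Conclusion: NO.

NO


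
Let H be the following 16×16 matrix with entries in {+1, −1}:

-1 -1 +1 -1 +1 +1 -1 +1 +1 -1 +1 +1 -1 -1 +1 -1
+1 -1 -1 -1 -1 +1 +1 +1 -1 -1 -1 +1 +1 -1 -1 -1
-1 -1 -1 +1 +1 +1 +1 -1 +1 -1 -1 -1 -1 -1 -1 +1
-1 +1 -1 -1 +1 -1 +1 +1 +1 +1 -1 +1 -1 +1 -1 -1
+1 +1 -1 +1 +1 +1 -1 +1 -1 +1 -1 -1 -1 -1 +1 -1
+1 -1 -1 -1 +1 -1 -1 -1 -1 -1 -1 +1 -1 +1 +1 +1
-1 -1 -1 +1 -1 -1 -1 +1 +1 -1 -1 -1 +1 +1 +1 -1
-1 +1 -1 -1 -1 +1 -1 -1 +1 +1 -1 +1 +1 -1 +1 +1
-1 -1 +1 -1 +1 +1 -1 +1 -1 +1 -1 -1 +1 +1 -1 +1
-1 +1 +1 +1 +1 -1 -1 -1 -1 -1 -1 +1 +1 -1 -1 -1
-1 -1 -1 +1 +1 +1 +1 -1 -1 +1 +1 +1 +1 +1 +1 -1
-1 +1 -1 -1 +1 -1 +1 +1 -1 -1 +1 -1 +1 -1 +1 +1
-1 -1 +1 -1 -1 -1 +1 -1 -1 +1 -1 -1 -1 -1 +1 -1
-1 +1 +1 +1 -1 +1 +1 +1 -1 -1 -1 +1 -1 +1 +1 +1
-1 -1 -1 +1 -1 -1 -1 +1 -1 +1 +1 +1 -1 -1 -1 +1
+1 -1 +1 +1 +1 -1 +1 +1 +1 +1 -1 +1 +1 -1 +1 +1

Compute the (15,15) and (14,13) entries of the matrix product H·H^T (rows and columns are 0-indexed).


Row 13 of H: [-1, 1, 1, 1, -1, 1, 1, 1, -1, -1, -1, 1, -1, 1, 1, 1].
Row 14 of H: [-1, -1, -1, 1, -1, -1, -1, 1, -1, 1, 1, 1, -1, -1, -1, 1].
Row 15 of H: [1, -1, 1, 1, 1, -1, 1, 1, 1, 1, -1, 1, 1, -1, 1, 1].
(H·H^T)[15][15] = Σ_j H[15][j]·H[15][j] = (1)² + (-1)² + (1)² + (1)² + (1)² + (-1)² + (1)² + (1)² + (1)² + (1)² + (-1)² + (1)² + (1)² + (-1)² + (1)² + (1)² = 1 + 1 + 1 + 1 + 1 + 1 + 1 + 1 + 1 + 1 + 1 + 1 + 1 + 1 + 1 + 1 = 16.
(H·H^T)[14][13] = Σ_j H[14][j]·H[13][j] = (-1)·(-1) + (-1)·(1) + (-1)·(1) + (1)·(1) + (-1)·(-1) + (-1)·(1) + (-1)·(1) + (1)·(1) + (-1)·(-1) + (1)·(-1) + (1)·(-1) + (1)·(1) + (-1)·(-1) + (-1)·(1) + (-1)·(1) + (1)·(1) = 1 + -1 + -1 + 1 + 1 + -1 + -1 + 1 + 1 + -1 + -1 + 1 + 1 + -1 + -1 + 1 = 0.
So rows 14 and 13 are orthogonal; the diagonal entry equals n = 16.

(15,15) entry = 16; (14,13) entry = 0.


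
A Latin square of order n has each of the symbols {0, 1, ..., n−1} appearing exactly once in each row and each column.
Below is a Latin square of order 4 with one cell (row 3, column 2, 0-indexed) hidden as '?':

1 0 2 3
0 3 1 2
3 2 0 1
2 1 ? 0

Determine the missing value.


Row 3 contains symbols [0, 1, 2] — missing [3].
Column 2 contains symbols [0, 1, 2] — missing [3].
The missing symbol must appear in both missing sets; intersection = [3].
Therefore the hidden value is 3.

Missing value = 3.


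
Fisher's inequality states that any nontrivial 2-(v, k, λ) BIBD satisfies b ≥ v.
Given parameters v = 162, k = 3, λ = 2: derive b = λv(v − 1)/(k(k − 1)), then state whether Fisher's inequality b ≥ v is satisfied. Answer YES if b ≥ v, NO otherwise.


r = λ(v − 1)/(k − 1) = 2·161/2 = 161.
b = vr/k = 162·161/3 = 8694.
Fisher's inequality: b ≥ v ⇔ 8694 ≥ 162? YES.

YES


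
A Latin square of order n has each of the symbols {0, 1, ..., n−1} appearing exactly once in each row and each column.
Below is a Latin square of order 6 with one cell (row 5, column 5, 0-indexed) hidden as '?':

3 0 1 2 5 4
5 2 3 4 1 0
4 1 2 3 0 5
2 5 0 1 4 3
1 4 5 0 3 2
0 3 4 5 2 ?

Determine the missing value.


Row 5 contains symbols [0, 2, 3, 4, 5] — missing [1].
Column 5 contains symbols [0, 2, 3, 4, 5] — missing [1].
The missing symbol must appear in both missing sets; intersection = [1].
Therefore the hidden value is 1.

Missing value = 1.


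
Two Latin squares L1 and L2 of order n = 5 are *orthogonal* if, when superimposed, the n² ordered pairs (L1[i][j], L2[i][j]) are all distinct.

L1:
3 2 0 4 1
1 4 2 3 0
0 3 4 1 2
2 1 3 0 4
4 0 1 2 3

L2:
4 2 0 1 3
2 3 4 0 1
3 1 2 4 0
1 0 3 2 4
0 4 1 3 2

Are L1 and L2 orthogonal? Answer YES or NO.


Form the n² = 25 superimposed pairs (L1[i][j], L2[i][j]), row by row (rows and columns indexed from 0):
row 0: (3,4) (2,2) (0,0) (4,1) (1,3)
row 1: (1,2) (4,3) (2,4) (3,0) (0,1)
row 2: (0,3) (3,1) (4,2) (1,4) (2,0)
row 3: (2,1) (1,0) (3,3) (0,2) (4,4)
row 4: (4,0) (0,4) (1,1) (2,3) (3,2)
Orthogonality requires all 25 pairs distinct.
Check by first coordinate: for each symbol s of L1, list the L2 entries in the n cells where L1 = s; they must all differ.
  L1 = 0: L2 entries (in reading order) 0, 1, 3, 2, 4 — all 5 distinct ✓
  L1 = 1: L2 entries (in reading order) 3, 2, 4, 0, 1 — all 5 distinct ✓
  L1 = 2: L2 entries (in reading order) 2, 4, 0, 1, 3 — all 5 distinct ✓
  L1 = 3: L2 entries (in reading order) 4, 0, 1, 3, 2 — all 5 distinct ✓
  L1 = 4: L2 entries (in reading order) 1, 3, 2, 4, 0 — all 5 distinct ✓
Every symbol of L1 meets every symbol of L2 exactly once, so all 25 pairs are distinct (25 of 25).
Conclusion: YES.

YES


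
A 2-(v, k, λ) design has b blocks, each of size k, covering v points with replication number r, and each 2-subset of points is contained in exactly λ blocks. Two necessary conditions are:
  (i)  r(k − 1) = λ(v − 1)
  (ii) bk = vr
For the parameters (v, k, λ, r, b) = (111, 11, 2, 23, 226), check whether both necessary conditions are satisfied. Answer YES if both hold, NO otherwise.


Condition (i): r(k − 1) = 23·10 = 230; λ(v − 1) = 2·110 = 220. Match? NO.
Condition (ii): bk = 226·11 = 2486; vr = 111·23 = 2553. Match? NO.
Both conditions hold? NO.

NO


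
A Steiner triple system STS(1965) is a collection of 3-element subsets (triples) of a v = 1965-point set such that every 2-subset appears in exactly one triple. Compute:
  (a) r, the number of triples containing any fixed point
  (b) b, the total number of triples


An STS(v) is a 2-(v, 3, 1) BIBD: block size k = 3, λ = 1.
Replication: r(k − 1) = λ(v − 1) ⇒ r·2 = 1965 − 1 = 1964 ⇒ r = 982.
Block count: bk = vr ⇒ b·3 = 1965·982 = 1929630 ⇒ b = 643210.
(Check via b = v(v − 1)/6 = 1965·1964/6 = 3859260/6 = 643210.)

r = 982, b = 643210.


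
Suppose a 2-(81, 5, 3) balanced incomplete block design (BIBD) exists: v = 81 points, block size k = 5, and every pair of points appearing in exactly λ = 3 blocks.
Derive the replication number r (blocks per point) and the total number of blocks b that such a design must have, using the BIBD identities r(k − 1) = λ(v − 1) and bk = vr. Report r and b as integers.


Any 2-(v, k, λ) BIBD satisfies two necessary conditions:
  (i)  Each point sits in r blocks, and counting incidences through any fixed point gives r(k − 1) = λ(v − 1), so r = λ(v − 1)/(k − 1).
  (ii) Total incidences bk = vr, so b = vr/k.
Step 1: r = λ(v − 1)/(k − 1) = 3·(81 − 1)/(5 − 1) = 3·80/4 = 240/4 = 60.
Step 2: b = vr/k = 81·60/5 = 4860/5 = 972.
Check integrality: r = 60 ∈ Z ✓, b = 972 ∈ Z ✓.
(These identities are necessary conditions: they determine r and b for any design with these parameters, but do not by themselves prove that one exists.)

r = 60, b = 972.


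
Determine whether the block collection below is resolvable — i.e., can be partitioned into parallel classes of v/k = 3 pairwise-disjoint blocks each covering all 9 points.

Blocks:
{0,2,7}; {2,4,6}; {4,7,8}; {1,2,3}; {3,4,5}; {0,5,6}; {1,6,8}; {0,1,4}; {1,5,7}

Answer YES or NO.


v = 9, block size k = 3, number of blocks = 9.
For resolvability, blocks must partition into parallel classes of size v/k = 3.
Total blocks must therefore be a multiple of 3: 9 = 3·3 + 0 ⇒ divisible ✓.
Consider block {2,4,6}. The only other block(s) in the collection disjoint from it are {1,5,7} — just 1 block(s). Any parallel class containing {2,4,6} would need 2 other blocks each disjoint from it, so no parallel class of size 3 can contain {2,4,6}.
Since every block must belong to some parallel class in a resolution, the collection cannot be partitioned into parallel classes.
Resolvable? NO.

NO


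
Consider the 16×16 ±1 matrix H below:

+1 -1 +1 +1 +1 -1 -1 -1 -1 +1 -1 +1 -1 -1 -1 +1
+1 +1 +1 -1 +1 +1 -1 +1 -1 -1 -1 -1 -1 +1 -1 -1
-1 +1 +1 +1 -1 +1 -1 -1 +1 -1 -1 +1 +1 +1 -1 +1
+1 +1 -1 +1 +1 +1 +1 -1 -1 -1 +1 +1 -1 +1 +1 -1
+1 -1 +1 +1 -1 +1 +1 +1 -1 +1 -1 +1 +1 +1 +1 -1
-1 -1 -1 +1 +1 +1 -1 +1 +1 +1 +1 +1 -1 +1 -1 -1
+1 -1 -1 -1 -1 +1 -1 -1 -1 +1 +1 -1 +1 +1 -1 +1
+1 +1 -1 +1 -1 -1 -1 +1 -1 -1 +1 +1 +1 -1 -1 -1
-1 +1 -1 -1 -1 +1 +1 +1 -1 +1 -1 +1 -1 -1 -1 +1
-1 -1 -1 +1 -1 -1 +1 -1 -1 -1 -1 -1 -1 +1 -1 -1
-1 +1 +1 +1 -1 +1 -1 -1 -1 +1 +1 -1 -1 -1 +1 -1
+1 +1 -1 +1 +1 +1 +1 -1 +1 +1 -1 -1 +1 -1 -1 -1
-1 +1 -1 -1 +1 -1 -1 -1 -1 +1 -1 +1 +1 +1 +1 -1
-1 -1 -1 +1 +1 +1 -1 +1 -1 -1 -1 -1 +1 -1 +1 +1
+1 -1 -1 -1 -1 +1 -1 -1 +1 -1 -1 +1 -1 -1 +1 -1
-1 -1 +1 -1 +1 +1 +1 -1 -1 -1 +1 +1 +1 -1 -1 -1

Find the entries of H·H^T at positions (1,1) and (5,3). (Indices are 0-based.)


Row 1 of H: [1, 1, 1, -1, 1, 1, -1, 1, -1, -1, -1, -1, -1, 1, -1, -1].
Row 3 of H: [1, 1, -1, 1, 1, 1, 1, -1, -1, -1, 1, 1, -1, 1, 1, -1].
Row 5 of H: [-1, -1, -1, 1, 1, 1, -1, 1, 1, 1, 1, 1, -1, 1, -1, -1].
(H·H^T)[1][1] = Σ_j H[1][j]·H[1][j] = (1)² + (1)² + (1)² + (-1)² + (1)² + (1)² + (-1)² + (1)² + (-1)² + (-1)² + (-1)² + (-1)² + (-1)² + (1)² + (-1)² + (-1)² = 1 + 1 + 1 + 1 + 1 + 1 + 1 + 1 + 1 + 1 + 1 + 1 + 1 + 1 + 1 + 1 = 16.
(H·H^T)[5][3] = Σ_j H[5][j]·H[3][j] = (-1)·(1) + (-1)·(1) + (-1)·(-1) + (1)·(1) + (1)·(1) + (1)·(1) + (-1)·(1) + (1)·(-1) + (1)·(-1) + (1)·(-1) + (1)·(1) + (1)·(1) + (-1)·(-1) + (1)·(1) + (-1)·(1) + (-1)·(-1) = -1 + -1 + 1 + 1 + 1 + 1 + -1 + -1 + -1 + -1 + 1 + 1 + 1 + 1 + -1 + 1 = 2.
Rows 5 and 3 are not orthogonal (dot product = 2 ≠ 0), so H is not a Hadamard matrix.

(1,1) entry = 16; (5,3) entry = 2.


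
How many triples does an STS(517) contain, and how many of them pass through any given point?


An STS(v) is a 2-(v, 3, 1) BIBD: block size k = 3, λ = 1.
Replication: r(k − 1) = λ(v − 1) ⇒ r·2 = 517 − 1 = 516 ⇒ r = 258.
Block count: bk = vr ⇒ b·3 = 517·258 = 133386 ⇒ b = 44462.

r = 258, b = 44462.


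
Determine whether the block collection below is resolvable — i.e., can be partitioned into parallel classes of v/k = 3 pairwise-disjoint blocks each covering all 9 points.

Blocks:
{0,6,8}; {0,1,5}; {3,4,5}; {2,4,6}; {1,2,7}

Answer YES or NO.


v = 9, block size k = 3, number of blocks = 5.
For resolvability, blocks must partition into parallel classes of size v/k = 3.
Total blocks must therefore be a multiple of 3: 5 = 3·1 + 2 ⇒ not divisible ✗.
Resolvable? NO.

NO


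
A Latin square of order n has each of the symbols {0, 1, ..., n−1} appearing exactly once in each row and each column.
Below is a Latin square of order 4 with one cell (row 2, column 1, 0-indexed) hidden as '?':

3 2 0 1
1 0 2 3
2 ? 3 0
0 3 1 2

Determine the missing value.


Row 2 contains symbols [0, 2, 3] — missing [1].
Column 1 contains symbols [0, 2, 3] — missing [1].
The missing symbol must appear in both missing sets; intersection = [1].
Therefore the hidden value is 1.

Missing value = 1.


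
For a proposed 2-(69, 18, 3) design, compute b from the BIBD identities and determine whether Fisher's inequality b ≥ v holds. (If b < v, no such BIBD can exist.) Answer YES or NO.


r = λ(v − 1)/(k − 1) = 3·68/17 = 12.
b = vr/k = 69·12/18 = 46.
Fisher's inequality: b ≥ v ⇔ 46 ≥ 69? NO.

NO


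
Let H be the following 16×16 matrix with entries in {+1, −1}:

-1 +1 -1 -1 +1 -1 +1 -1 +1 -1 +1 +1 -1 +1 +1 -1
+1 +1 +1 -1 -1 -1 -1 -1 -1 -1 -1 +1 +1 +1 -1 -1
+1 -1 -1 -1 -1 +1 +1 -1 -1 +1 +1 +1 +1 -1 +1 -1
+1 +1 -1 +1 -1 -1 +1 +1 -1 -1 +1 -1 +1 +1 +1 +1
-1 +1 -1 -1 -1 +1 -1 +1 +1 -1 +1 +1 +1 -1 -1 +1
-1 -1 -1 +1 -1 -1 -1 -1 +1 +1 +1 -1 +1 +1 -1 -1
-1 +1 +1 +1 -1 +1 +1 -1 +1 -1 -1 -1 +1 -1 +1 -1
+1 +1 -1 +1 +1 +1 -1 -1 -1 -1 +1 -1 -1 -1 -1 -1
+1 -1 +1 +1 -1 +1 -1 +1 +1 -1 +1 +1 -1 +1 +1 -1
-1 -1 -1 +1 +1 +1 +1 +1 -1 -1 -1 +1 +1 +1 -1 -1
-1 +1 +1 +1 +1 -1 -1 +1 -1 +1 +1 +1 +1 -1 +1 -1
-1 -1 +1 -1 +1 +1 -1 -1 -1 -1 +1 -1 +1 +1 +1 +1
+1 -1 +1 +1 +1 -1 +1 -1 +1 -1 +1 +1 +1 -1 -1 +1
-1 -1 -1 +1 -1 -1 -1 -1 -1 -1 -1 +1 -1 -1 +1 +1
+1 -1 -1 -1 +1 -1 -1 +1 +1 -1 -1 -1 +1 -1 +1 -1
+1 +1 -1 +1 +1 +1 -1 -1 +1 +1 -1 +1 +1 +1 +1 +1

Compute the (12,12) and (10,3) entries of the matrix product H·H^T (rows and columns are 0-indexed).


Row 3 of H: [1, 1, -1, 1, -1, -1, 1, 1, -1, -1, 1, -1, 1, 1, 1, 1].
Row 10 of H: [-1, 1, 1, 1, 1, -1, -1, 1, -1, 1, 1, 1, 1, -1, 1, -1].
Row 12 of H: [1, -1, 1, 1, 1, -1, 1, -1, 1, -1, 1, 1, 1, -1, -1, 1].
(H·H^T)[12][12] = Σ_j H[12][j]·H[12][j] = (1)² + (-1)² + (1)² + (1)² + (1)² + (-1)² + (1)² + (-1)² + (1)² + (-1)² + (1)² + (1)² + (1)² + (-1)² + (-1)² + (1)² = 1 + 1 + 1 + 1 + 1 + 1 + 1 + 1 + 1 + 1 + 1 + 1 + 1 + 1 + 1 + 1 = 16.
(H·H^T)[10][3] = Σ_j H[10][j]·H[3][j] = (-1)·(1) + (1)·(1) + (1)·(-1) + (1)·(1) + (1)·(-1) + (-1)·(-1) + (-1)·(1) + (1)·(1) + (-1)·(-1) + (1)·(-1) + (1)·(1) + (1)·(-1) + (1)·(1) + (-1)·(1) + (1)·(1) + (-1)·(1) = -1 + 1 + -1 + 1 + -1 + 1 + -1 + 1 + 1 + -1 + 1 + -1 + 1 + -1 + 1 + -1 = 0.
So rows 10 and 3 are orthogonal; the diagonal entry equals n = 16.

(12,12) entry = 16; (10,3) entry = 0.


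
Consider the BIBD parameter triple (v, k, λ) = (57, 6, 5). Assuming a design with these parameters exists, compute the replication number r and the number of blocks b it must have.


Any 2-(v, k, λ) BIBD satisfies two necessary conditions:
  (i)  Each point sits in r blocks, and counting incidences through any fixed point gives r(k − 1) = λ(v − 1), so r = λ(v − 1)/(k − 1).
  (ii) Total incidences bk = vr, so b = vr/k.
Step 1: r = λ(v − 1)/(k − 1) = 5·(57 − 1)/(6 − 1) = 5·56/5 = 280/5 = 56.
Step 2: b = vr/k = 57·56/6 = 3192/6 = 532.
Check integrality: r = 56 ∈ Z ✓, b = 532 ∈ Z ✓.
(These identities are necessary conditions: they determine r and b for any design with these parameters, but do not by themselves prove that one exists.)

r = 56, b = 532.


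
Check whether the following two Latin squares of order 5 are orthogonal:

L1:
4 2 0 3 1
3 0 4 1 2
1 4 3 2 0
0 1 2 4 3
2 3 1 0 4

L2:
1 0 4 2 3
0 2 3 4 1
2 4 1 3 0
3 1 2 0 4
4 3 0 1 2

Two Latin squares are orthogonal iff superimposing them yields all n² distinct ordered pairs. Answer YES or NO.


Form the n² = 25 superimposed pairs (L1[i][j], L2[i][j]), row by row (rows and columns indexed from 0):
row 0: (4,1) (2,0) (0,4) (3,2) (1,3)
row 1: (3,0) (0,2) (4,3) (1,4) (2,1)
row 2: (1,2) (4,4) (3,1) (2,3) (0,0)
row 3: (0,3) (1,1) (2,2) (4,0) (3,4)
row 4: (2,4) (3,3) (1,0) (0,1) (4,2)
Orthogonality requires all 25 pairs distinct.
Check by first coordinate: for each symbol s of L1, list the L2 entries in the n cells where L1 = s; they must all differ.
  L1 = 0: L2 entries (in reading order) 4, 2, 0, 3, 1 — all 5 distinct ✓
  L1 = 1: L2 entries (in reading order) 3, 4, 2, 1, 0 — all 5 distinct ✓
  L1 = 2: L2 entries (in reading order) 0, 1, 3, 2, 4 — all 5 distinct ✓
  L1 = 3: L2 entries (in reading order) 2, 0, 1, 4, 3 — all 5 distinct ✓
  L1 = 4: L2 entries (in reading order) 1, 3, 4, 0, 2 — all 5 distinct ✓
Every symbol of L1 meets every symbol of L2 exactly once, so all 25 pairs are distinct (25 of 25).
Conclusion: YES.

YES


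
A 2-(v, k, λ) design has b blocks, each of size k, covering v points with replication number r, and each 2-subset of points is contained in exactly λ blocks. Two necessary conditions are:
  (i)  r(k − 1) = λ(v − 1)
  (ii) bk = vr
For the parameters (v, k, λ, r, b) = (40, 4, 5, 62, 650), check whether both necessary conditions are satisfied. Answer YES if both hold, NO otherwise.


Condition (i): r(k − 1) = 62·3 = 186; λ(v − 1) = 5·39 = 195. Match? NO.
Condition (ii): bk = 650·4 = 2600; vr = 40·62 = 2480. Match? NO.
Both conditions hold? NO.

NO


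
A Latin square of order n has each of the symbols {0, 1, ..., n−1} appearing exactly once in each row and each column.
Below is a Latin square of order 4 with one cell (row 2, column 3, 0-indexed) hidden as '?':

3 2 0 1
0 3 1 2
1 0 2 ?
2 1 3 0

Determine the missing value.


Row 2 contains symbols [0, 1, 2] — missing [3].
Column 3 contains symbols [0, 1, 2] — missing [3].
The missing symbol must appear in both missing sets; intersection = [3].
Therefore the hidden value is 3.

Missing value = 3.


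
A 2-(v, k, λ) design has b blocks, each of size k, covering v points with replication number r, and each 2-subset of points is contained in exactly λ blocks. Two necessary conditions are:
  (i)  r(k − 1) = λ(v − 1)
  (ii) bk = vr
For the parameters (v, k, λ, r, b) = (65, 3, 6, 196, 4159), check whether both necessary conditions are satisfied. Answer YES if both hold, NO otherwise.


Condition (i): r(k − 1) = 196·2 = 392; λ(v − 1) = 6·64 = 384. Match? NO.
Condition (ii): bk = 4159·3 = 12477; vr = 65·196 = 12740. Match? NO.
Both conditions hold? NO.

NO


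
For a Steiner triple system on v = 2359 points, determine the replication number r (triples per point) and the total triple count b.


An STS(v) is a 2-(v, 3, 1) BIBD: block size k = 3, λ = 1.
Replication: r(k − 1) = λ(v − 1) ⇒ r·2 = 2359 − 1 = 2358 ⇒ r = 1179.
Block count: bk = vr ⇒ b·3 = 2359·1179 = 2781261 ⇒ b = 927087.
(Check via b = v(v − 1)/6 = 2359·2358/6 = 5562522/6 = 927087.)

r = 1179, b = 927087.


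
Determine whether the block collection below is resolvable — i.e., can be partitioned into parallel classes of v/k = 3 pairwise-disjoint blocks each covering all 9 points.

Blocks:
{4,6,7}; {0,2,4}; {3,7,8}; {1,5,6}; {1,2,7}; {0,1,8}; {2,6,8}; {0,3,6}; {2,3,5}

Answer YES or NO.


v = 9, block size k = 3, number of blocks = 9.
For resolvability, blocks must partition into parallel classes of size v/k = 3.
Total blocks must therefore be a multiple of 3: 9 = 3·3 + 0 ⇒ divisible ✓.
Consider block {1,2,7}. The only other block(s) in the collection disjoint from it are {0,3,6} — just 1 block(s). Any parallel class containing {1,2,7} would need 2 other blocks each disjoint from it, so no parallel class of size 3 can contain {1,2,7}.
Since every block must belong to some parallel class in a resolution, the collection cannot be partitioned into parallel classes.
Resolvable? NO.

NO


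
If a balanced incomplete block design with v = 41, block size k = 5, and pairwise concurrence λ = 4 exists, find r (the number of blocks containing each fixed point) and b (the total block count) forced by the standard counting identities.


Any 2-(v, k, λ) BIBD satisfies two necessary conditions:
  (i)  Each point sits in r blocks, and counting incidences through any fixed point gives r(k − 1) = λ(v − 1), so r = λ(v − 1)/(k − 1).
  (ii) Total incidences bk = vr, so b = vr/k.
Step 1: r = λ(v − 1)/(k − 1) = 4·(41 − 1)/(5 − 1) = 4·40/4 = 160/4 = 40.
Step 2: b = vr/k = 41·40/5 = 1640/5 = 328.
Check integrality: r = 40 ∈ Z ✓, b = 328 ∈ Z ✓.
(These identities are necessary conditions: they determine r and b for any design with these parameters, but do not by themselves prove that one exists.)

r = 40, b = 328.


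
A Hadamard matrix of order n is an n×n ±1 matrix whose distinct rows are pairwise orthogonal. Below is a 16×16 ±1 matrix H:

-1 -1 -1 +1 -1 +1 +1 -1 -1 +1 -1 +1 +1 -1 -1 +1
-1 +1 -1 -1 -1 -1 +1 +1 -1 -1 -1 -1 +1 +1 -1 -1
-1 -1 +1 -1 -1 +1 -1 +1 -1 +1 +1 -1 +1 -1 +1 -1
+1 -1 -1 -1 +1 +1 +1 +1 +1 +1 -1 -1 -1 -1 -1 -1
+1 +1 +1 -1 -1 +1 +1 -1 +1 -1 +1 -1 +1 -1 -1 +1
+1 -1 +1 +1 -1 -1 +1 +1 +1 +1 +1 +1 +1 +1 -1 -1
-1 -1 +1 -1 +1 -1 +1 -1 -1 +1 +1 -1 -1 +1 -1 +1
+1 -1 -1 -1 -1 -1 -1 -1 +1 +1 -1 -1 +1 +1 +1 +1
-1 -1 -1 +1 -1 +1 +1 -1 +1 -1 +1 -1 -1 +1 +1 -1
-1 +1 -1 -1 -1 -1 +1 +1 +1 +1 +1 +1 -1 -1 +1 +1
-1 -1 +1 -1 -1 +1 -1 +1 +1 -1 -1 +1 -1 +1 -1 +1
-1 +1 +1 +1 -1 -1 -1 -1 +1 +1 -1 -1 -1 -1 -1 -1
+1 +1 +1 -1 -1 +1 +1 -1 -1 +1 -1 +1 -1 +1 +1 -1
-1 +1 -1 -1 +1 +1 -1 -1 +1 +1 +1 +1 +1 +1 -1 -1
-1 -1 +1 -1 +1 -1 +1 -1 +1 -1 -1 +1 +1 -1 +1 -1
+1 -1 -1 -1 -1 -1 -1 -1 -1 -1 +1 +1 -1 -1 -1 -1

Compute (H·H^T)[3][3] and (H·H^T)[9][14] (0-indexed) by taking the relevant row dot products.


Row 3 of H: [1, -1, -1, -1, 1, 1, 1, 1, 1, 1, -1, -1, -1, -1, -1, -1].
Row 9 of H: [-1, 1, -1, -1, -1, -1, 1, 1, 1, 1, 1, 1, -1, -1, 1, 1].
Row 14 of H: [-1, -1, 1, -1, 1, -1, 1, -1, 1, -1, -1, 1, 1, -1, 1, -1].
(H·H^T)[3][3] = Σ_j H[3][j]·H[3][j] = (1)² + (-1)² + (-1)² + (-1)² + (1)² + (1)² + (1)² + (1)² + (1)² + (1)² + (-1)² + (-1)² + (-1)² + (-1)² + (-1)² + (-1)² = 1 + 1 + 1 + 1 + 1 + 1 + 1 + 1 + 1 + 1 + 1 + 1 + 1 + 1 + 1 + 1 = 16.
(H·H^T)[9][14] = Σ_j H[9][j]·H[14][j] = (-1)·(-1) + (1)·(-1) + (-1)·(1) + (-1)·(-1) + (-1)·(1) + (-1)·(-1) + (1)·(1) + (1)·(-1) + (1)·(1) + (1)·(-1) + (1)·(-1) + (1)·(1) + (-1)·(1) + (-1)·(-1) + (1)·(1) + (1)·(-1) = 1 + -1 + -1 + 1 + -1 + 1 + 1 + -1 + 1 + -1 + -1 + 1 + -1 + 1 + 1 + -1 = 0.
So rows 9 and 14 are orthogonal; the diagonal entry equals n = 16.

(3,3) entry = 16; (9,14) entry = 0.


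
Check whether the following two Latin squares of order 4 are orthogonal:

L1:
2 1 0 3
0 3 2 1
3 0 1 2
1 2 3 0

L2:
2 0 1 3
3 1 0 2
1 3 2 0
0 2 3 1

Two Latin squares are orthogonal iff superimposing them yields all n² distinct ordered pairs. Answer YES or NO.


Form the n² = 16 superimposed pairs (L1[i][j], L2[i][j]), row by row (rows and columns indexed from 0):
row 0: (2,2) (1,0) (0,1) (3,3)
row 1: (0,3) (3,1) (2,0) (1,2)
row 2: (3,1) (0,3) (1,2) (2,0)
row 3: (1,0) (2,2) (3,3) (0,1)
Orthogonality requires all 16 pairs distinct.
But the pair (3,1) repeats: cell (1,1) has L1 = 3, L2 = 1, and cell (2,0) has L1 = 3, L2 = 1.
A repeated pair means some other pair never occurs (only 8 distinct pairs out of 16), so the squares are not orthogonal.
Conclusion: NO.

NO


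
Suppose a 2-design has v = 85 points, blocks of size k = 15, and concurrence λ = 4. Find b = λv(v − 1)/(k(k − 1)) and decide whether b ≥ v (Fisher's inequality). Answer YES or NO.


b = λv(v − 1)/(k(k − 1)) = 4·85·84/(15·14) = 28560/210 = 136.
Compare with v = 85: b ≥ v, so Fisher's inequality holds.

YES


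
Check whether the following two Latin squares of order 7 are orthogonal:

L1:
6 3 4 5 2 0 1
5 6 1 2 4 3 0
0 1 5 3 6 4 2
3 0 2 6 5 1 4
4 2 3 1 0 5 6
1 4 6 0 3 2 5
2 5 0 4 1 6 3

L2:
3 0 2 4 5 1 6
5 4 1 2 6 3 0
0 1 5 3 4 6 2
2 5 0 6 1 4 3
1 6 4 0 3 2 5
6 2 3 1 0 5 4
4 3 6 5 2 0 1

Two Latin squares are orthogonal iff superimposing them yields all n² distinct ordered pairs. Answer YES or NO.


Form the n² = 49 superimposed pairs (L1[i][j], L2[i][j]), row by row (rows and columns indexed from 0):
row 0: (6,3) (3,0) (4,2) (5,4) (2,5) (0,1) (1,6)
row 1: (5,5) (6,4) (1,1) (2,2) (4,6) (3,3) (0,0)
row 2: (0,0) (1,1) (5,5) (3,3) (6,4) (4,6) (2,2)
row 3: (3,2) (0,5) (2,0) (6,6) (5,1) (1,4) (4,3)
row 4: (4,1) (2,6) (3,4) (1,0) (0,3) (5,2) (6,5)
row 5: (1,6) (4,2) (6,3) (0,1) (3,0) (2,5) (5,4)
row 6: (2,4) (5,3) (0,6) (4,5) (1,2) (6,0) (3,1)
Orthogonality requires all 49 pairs distinct.
But the pair (0,0) repeats: cell (1,6) has L1 = 0, L2 = 0, and cell (2,0) has L1 = 0, L2 = 0.
A repeated pair means some other pair never occurs (only 35 distinct pairs out of 49), so the squares are not orthogonal.
Conclusion: NO.

NO


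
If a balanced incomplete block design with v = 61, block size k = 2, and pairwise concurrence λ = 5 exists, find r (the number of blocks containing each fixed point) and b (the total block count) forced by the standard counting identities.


Any 2-(v, k, λ) BIBD satisfies two necessary conditions:
  (i)  Each point sits in r blocks, and counting incidences through any fixed point gives r(k − 1) = λ(v − 1), so r = λ(v − 1)/(k − 1).
  (ii) Total incidences bk = vr, so b = vr/k.
Step 1: r = λ(v − 1)/(k − 1) = 5·(61 − 1)/(2 − 1) = 5·60/1 = 300/1 = 300.
Step 2: b = vr/k = 61·300/2 = 18300/2 = 9150.
Check integrality: r = 300 ∈ Z ✓, b = 9150 ∈ Z ✓.
(These identities are necessary conditions: they determine r and b for any design with these parameters, but do not by themselves prove that one exists.)

r = 300, b = 9150.


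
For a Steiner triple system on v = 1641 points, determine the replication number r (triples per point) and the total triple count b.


An STS(v) is a 2-(v, 3, 1) BIBD: block size k = 3, λ = 1.
Replication: r(k − 1) = λ(v − 1) ⇒ r·2 = 1641 − 1 = 1640 ⇒ r = 820.
Block count: bk = vr ⇒ b·3 = 1641·820 = 1345620 ⇒ b = 448540.
(Check via b = v(v − 1)/6 = 1641·1640/6 = 2691240/6 = 448540.)

r = 820, b = 448540.


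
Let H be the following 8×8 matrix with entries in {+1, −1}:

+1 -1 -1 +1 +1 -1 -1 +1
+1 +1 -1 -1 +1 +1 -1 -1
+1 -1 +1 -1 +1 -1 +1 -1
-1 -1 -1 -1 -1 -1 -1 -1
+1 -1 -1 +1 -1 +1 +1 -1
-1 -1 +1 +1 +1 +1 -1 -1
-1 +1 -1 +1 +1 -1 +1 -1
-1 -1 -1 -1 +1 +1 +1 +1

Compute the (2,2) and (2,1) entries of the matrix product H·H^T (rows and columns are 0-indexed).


Row 1 of H: [1, 1, -1, -1, 1, 1, -1, -1].
Row 2 of H: [1, -1, 1, -1, 1, -1, 1, -1].
(H·H^T)[2][2] = Σ_j H[2][j]·H[2][j] = (1)² + (-1)² + (1)² + (-1)² + (1)² + (-1)² + (1)² + (-1)² = 1 + 1 + 1 + 1 + 1 + 1 + 1 + 1 = 8.
(H·H^T)[2][1] = Σ_j H[2][j]·H[1][j] = (1)·(1) + (-1)·(1) + (1)·(-1) + (-1)·(-1) + (1)·(1) + (-1)·(1) + (1)·(-1) + (-1)·(-1) = 1 + -1 + -1 + 1 + 1 + -1 + -1 + 1 = 0.
So rows 2 and 1 are orthogonal; the diagonal entry equals n = 8.

(2,2) entry = 8; (2,1) entry = 0.


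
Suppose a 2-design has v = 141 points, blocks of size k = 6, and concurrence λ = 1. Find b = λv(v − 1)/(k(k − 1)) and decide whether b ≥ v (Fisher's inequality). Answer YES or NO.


r = λ(v − 1)/(k − 1) = 1·140/5 = 28.
b = vr/k = 141·28/6 = 658.
Fisher's inequality: b ≥ v ⇔ 658 ≥ 141? YES.

YES


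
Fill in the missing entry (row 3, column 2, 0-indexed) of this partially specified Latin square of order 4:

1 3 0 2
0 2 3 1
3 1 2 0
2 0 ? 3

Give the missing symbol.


Row 3 contains symbols [0, 2, 3] — missing [1].
Column 2 contains symbols [0, 2, 3] — missing [1].
The missing symbol must appear in both missing sets; intersection = [1].
Therefore the hidden value is 1.

Missing value = 1.


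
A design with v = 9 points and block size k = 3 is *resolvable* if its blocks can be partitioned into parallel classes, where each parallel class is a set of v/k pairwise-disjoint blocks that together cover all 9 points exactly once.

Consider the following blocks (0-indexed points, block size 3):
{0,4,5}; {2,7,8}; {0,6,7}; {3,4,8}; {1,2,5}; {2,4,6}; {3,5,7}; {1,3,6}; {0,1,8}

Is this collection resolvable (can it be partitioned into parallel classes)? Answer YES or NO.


v = 9, block size k = 3, number of blocks = 9.
For resolvability, blocks must partition into parallel classes of size v/k = 3.
Total blocks must therefore be a multiple of 3: 9 = 3·3 + 0 ⇒ divisible ✓.
Greedy packing gives 3 candidate class(es). Each should be a full parallel class (size 3, covers all 9 points).
  Class 1 (3 blocks): {0,4,5}; {2,7,8}; {1,3,6}. Points covered: [0, 1, 2, 3, 4, 5, 6, 7, 8].
  Class 2 (3 blocks): {0,6,7}; {3,4,8}; {1,2,5}. Points covered: [0, 1, 2, 3, 4, 5, 6, 7, 8].
  Class 3 (3 blocks): {2,4,6}; {3,5,7}; {0,1,8}. Points covered: [0, 1, 2, 3, 4, 5, 6, 7, 8].
All classes full (size 3)? YES. All classes cover every point? YES.
Resolvable? YES.

YES


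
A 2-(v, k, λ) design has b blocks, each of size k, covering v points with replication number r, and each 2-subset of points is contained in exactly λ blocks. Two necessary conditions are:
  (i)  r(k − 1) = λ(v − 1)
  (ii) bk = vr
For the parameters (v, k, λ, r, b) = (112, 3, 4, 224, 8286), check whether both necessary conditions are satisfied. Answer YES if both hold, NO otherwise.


Condition (i): r(k − 1) = 224·2 = 448; λ(v − 1) = 4·111 = 444. Match? NO.
Condition (ii): bk = 8286·3 = 24858; vr = 112·224 = 25088. Match? NO.
Both conditions hold? NO.

NO


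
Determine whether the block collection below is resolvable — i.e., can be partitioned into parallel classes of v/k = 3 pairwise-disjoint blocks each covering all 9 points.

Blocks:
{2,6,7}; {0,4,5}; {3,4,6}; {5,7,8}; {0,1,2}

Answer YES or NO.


v = 9, block size k = 3, number of blocks = 5.
For resolvability, blocks must partition into parallel classes of size v/k = 3.
Total blocks must therefore be a multiple of 3: 5 = 3·1 + 2 ⇒ not divisible ✗.
Resolvable? NO.

NO


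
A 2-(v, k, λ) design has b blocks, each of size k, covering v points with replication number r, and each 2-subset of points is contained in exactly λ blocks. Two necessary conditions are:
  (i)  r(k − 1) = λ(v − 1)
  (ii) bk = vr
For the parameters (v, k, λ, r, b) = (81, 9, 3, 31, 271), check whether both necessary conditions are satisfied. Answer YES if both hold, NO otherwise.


Condition (i): r(k − 1) = 31·8 = 248; λ(v − 1) = 3·80 = 240. Match? NO.
Condition (ii): bk = 271·9 = 2439; vr = 81·31 = 2511. Match? NO.
Both conditions hold? NO.

NO


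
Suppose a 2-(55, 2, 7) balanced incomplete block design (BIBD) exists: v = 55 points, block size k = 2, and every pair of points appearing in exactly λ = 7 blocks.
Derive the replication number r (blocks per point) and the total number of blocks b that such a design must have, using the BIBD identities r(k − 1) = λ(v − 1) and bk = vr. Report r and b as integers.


Any 2-(v, k, λ) BIBD satisfies two necessary conditions:
  (i)  Each point sits in r blocks, and counting incidences through any fixed point gives r(k − 1) = λ(v − 1), so r = λ(v − 1)/(k − 1).
  (ii) Total incidences bk = vr, so b = vr/k.
Step 1: r = λ(v − 1)/(k − 1) = 7·(55 − 1)/(2 − 1) = 7·54/1 = 378/1 = 378.
Step 2: b = vr/k = 55·378/2 = 20790/2 = 10395.
Check integrality: r = 378 ∈ Z ✓, b = 10395 ∈ Z ✓.
(These identities are necessary conditions: they determine r and b for any design with these parameters, but do not by themselves prove that one exists.)

r = 378, b = 10395.


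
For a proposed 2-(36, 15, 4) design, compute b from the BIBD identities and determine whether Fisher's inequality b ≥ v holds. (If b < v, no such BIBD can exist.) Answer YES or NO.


r = λ(v − 1)/(k − 1) = 4·35/14 = 10.
b = vr/k = 36·10/15 = 24.
Fisher's inequality: b ≥ v ⇔ 24 ≥ 36? NO.

NO


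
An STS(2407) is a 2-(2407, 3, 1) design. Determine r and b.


An STS(v) is a 2-(v, 3, 1) BIBD: block size k = 3, λ = 1.
Replication: r(k − 1) = λ(v − 1) ⇒ r·2 = 2407 − 1 = 2406 ⇒ r = 1203.
Block count: bk = vr ⇒ b·3 = 2407·1203 = 2895621 ⇒ b = 965207.

r = 1203, b = 965207.


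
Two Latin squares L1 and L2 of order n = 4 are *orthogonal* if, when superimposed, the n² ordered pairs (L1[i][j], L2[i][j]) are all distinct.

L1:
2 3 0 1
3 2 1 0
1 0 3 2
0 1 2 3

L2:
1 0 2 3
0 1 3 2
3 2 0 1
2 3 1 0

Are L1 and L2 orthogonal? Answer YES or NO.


Form the n² = 16 superimposed pairs (L1[i][j], L2[i][j]), row by row (rows and columns indexed from 0):
row 0: (2,1) (3,0) (0,2) (1,3)
row 1: (3,0) (2,1) (1,3) (0,2)
row 2: (1,3) (0,2) (3,0) (2,1)
row 3: (0,2) (1,3) (2,1) (3,0)
Orthogonality requires all 16 pairs distinct.
But the pair (3,0) repeats: cell (0,1) has L1 = 3, L2 = 0, and cell (1,0) has L1 = 3, L2 = 0.
A repeated pair means some other pair never occurs (only 4 distinct pairs out of 16), so the squares are not orthogonal.
Conclusion: NO.

NO


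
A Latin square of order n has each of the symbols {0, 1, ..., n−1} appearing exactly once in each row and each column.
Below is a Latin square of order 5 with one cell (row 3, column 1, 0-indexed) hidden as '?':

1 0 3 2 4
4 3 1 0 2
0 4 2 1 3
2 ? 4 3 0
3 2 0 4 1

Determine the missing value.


Row 3 contains symbols [0, 2, 3, 4] — missing [1].
Column 1 contains symbols [0, 2, 3, 4] — missing [1].
The missing symbol must appear in both missing sets; intersection = [1].
Therefore the hidden value is 1.

Missing value = 1.


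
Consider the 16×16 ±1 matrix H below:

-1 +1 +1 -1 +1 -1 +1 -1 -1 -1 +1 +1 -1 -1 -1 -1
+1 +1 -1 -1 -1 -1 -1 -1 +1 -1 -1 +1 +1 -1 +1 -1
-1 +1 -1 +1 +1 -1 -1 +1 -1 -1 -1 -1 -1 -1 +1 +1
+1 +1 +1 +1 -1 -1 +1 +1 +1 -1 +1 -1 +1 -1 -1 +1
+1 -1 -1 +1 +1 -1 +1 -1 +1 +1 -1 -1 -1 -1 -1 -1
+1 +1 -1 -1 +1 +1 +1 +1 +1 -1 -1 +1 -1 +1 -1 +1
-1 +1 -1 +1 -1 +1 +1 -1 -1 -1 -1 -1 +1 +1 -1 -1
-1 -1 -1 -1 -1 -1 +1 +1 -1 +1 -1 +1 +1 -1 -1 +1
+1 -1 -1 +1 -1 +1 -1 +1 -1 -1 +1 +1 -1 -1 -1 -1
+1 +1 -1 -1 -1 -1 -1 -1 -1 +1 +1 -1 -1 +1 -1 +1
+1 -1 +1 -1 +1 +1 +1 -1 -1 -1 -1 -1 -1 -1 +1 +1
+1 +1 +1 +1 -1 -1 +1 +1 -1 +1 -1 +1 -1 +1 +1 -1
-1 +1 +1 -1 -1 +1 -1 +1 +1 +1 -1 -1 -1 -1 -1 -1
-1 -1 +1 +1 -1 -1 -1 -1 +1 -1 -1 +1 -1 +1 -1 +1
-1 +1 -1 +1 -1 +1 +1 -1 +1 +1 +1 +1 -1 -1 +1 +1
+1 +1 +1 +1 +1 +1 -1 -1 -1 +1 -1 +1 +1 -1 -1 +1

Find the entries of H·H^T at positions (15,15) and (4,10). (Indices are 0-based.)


Row 4 of H: [1, -1, -1, 1, 1, -1, 1, -1, 1, 1, -1, -1, -1, -1, -1, -1].
Row 10 of H: [1, -1, 1, -1, 1, 1, 1, -1, -1, -1, -1, -1, -1, -1, 1, 1].
Row 15 of H: [1, 1, 1, 1, 1, 1, -1, -1, -1, 1, -1, 1, 1, -1, -1, 1].
(H·H^T)[15][15] = Σ_j H[15][j]·H[15][j] = (1)² + (1)² + (1)² + (1)² + (1)² + (1)² + (-1)² + (-1)² + (-1)² + (1)² + (-1)² + (1)² + (1)² + (-1)² + (-1)² + (1)² = 1 + 1 + 1 + 1 + 1 + 1 + 1 + 1 + 1 + 1 + 1 + 1 + 1 + 1 + 1 + 1 = 16.
(H·H^T)[4][10] = Σ_j H[4][j]·H[10][j] = (1)·(1) + (-1)·(-1) + (-1)·(1) + (1)·(-1) + (1)·(1) + (-1)·(1) + (1)·(1) + (-1)·(-1) + (1)·(-1) + (1)·(-1) + (-1)·(-1) + (-1)·(-1) + (-1)·(-1) + (-1)·(-1) + (-1)·(1) + (-1)·(1) = 1 + 1 + -1 + -1 + 1 + -1 + 1 + 1 + -1 + -1 + 1 + 1 + 1 + 1 + -1 + -1 = 2.
Rows 4 and 10 are not orthogonal (dot product = 2 ≠ 0), so H is not a Hadamard matrix.

(15,15) entry = 16; (4,10) entry = 2.


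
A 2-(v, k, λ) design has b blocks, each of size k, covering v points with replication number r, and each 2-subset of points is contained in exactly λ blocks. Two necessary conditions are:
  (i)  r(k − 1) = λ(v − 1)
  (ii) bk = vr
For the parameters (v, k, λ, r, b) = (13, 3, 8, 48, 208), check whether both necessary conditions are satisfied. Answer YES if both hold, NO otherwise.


Condition (i): r(k − 1) = 48·2 = 96; λ(v − 1) = 8·12 = 96. Match? YES.
Condition (ii): bk = 208·3 = 624; vr = 13·48 = 624. Match? YES.
Both conditions hold? YES.

YES


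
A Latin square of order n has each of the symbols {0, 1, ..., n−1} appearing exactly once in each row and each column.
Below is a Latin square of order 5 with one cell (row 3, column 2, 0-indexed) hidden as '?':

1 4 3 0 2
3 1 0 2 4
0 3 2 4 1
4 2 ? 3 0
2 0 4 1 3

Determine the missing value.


Row 3 contains symbols [0, 2, 3, 4] — missing [1].
Column 2 contains symbols [0, 2, 3, 4] — missing [1].
The missing symbol must appear in both missing sets; intersection = [1].
Therefore the hidden value is 1.

Missing value = 1.


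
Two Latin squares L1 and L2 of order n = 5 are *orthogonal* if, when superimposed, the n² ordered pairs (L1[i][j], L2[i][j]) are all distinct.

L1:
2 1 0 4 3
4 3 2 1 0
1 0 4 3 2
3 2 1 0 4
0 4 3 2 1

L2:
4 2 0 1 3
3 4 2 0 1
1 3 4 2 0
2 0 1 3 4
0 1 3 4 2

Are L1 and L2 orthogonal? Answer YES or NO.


Form the n² = 25 superimposed pairs (L1[i][j], L2[i][j]), row by row (rows and columns indexed from 0):
row 0: (2,4) (1,2) (0,0) (4,1) (3,3)
row 1: (4,3) (3,4) (2,2) (1,0) (0,1)
row 2: (1,1) (0,3) (4,4) (3,2) (2,0)
row 3: (3,2) (2,0) (1,1) (0,3) (4,4)
row 4: (0,0) (4,1) (3,3) (2,4) (1,2)
Orthogonality requires all 25 pairs distinct.
But the pair (3,2) repeats: cell (2,3) has L1 = 3, L2 = 2, and cell (3,0) has L1 = 3, L2 = 2.
A repeated pair means some other pair never occurs (only 15 distinct pairs out of 25), so the squares are not orthogonal.
Conclusion: NO.

NO


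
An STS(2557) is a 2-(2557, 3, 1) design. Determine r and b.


An STS(v) is a 2-(v, 3, 1) BIBD: block size k = 3, λ = 1.
Replication: r(k − 1) = λ(v − 1) ⇒ r·2 = 2557 − 1 = 2556 ⇒ r = 1278.
Block count: b = v(v − 1)/6 = 2557·2556/6 = 6535692/6 = 1089282.

r = 1278, b = 1089282.


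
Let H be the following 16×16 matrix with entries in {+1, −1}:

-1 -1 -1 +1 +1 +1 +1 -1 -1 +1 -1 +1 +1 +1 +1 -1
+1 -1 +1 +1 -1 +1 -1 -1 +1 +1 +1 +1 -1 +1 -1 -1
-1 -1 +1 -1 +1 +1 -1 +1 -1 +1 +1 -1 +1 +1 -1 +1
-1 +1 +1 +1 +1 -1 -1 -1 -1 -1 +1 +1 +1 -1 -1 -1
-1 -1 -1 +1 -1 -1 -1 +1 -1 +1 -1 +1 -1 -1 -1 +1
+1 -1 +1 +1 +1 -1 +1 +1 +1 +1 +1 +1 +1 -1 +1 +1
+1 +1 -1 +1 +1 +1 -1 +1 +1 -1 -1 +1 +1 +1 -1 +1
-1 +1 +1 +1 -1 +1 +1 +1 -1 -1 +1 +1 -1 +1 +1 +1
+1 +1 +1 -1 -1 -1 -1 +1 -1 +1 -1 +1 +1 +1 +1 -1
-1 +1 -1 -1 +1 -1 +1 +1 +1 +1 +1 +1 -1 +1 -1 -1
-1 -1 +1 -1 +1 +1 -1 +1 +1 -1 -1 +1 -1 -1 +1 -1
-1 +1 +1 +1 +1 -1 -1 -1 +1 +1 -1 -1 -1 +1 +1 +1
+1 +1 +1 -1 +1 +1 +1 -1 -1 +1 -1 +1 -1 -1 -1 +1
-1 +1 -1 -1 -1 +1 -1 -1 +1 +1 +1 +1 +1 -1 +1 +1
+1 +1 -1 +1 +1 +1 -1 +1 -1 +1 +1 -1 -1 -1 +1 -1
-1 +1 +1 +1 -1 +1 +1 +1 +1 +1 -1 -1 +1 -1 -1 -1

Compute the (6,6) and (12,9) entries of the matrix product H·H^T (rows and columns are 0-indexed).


Row 6 of H: [1, 1, -1, 1, 1, 1, -1, 1, 1, -1, -1, 1, 1, 1, -1, 1].
Row 9 of H: [-1, 1, -1, -1, 1, -1, 1, 1, 1, 1, 1, 1, -1, 1, -1, -1].
Row 12 of H: [1, 1, 1, -1, 1, 1, 1, -1, -1, 1, -1, 1, -1, -1, -1, 1].
(H·H^T)[6][6] = Σ_j H[6][j]·H[6][j] = (1)² + (1)² + (-1)² + (1)² + (1)² + (1)² + (-1)² + (1)² + (1)² + (-1)² + (-1)² + (1)² + (1)² + (1)² + (-1)² + (1)² = 1 + 1 + 1 + 1 + 1 + 1 + 1 + 1 + 1 + 1 + 1 + 1 + 1 + 1 + 1 + 1 = 16.
(H·H^T)[12][9] = Σ_j H[12][j]·H[9][j] = (1)·(-1) + (1)·(1) + (1)·(-1) + (-1)·(-1) + (1)·(1) + (1)·(-1) + (1)·(1) + (-1)·(1) + (-1)·(1) + (1)·(1) + (-1)·(1) + (1)·(1) + (-1)·(-1) + (-1)·(1) + (-1)·(-1) + (1)·(-1) = -1 + 1 + -1 + 1 + 1 + -1 + 1 + -1 + -1 + 1 + -1 + 1 + 1 + -1 + 1 + -1 = 0.
So rows 12 and 9 are orthogonal; the diagonal entry equals n = 16.

(6,6) entry = 16; (12,9) entry = 0.
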